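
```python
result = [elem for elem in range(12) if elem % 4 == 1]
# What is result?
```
Trace:
  elem=0
  elem=1
  elem=2
  elem=3
  elem=4
  elem=5
  elem=6
  elem=7
  elem=8
  elem=9
  elem=10
  elem=11
  result=[1, 5, 9]

Final answer: [1, 5, 9]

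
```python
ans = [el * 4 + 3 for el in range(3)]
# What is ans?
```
Trace:
  el=0
  el=1
  el=2
  ans=[3, 7, 11]

Final answer: [3, 7, 11]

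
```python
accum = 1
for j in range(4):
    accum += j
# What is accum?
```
Trace:
  accum=1
  accum=1, j=0
  accum=2, j=1
  accum=4, j=2
  accum=7, j=3

Final answer: 7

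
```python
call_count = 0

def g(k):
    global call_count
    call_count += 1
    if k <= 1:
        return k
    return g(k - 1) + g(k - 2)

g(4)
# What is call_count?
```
Call trace (a repeated sub-call is expanded the first time; later identical calls just restate its return value):
g(k=4)
  g(k=3)
    g(k=2)
      g(k=1)
      -> return 1
      g(k=0)
      -> return 0
    -> return 1
    g(k=1)
    -> return 1
  -> return 2
  g(k=2) -> return 1  (same call as traced above)
-> return 3

call_count is incremented once per call, so count the calls in each subtree. Let C(k) = number of calls made by g(k).
C(0) = C(1) = 1 (base case, no recursion); C(k) = 1 + C(k - 1) + C(k - 2) otherwise.
C(2) = 1 + C(1) + C(0) = 1 + 1 + 1 = 3
C(3) = 1 + C(2) + C(1) = 1 + 3 + 1 = 5
C(4) = 1 + C(3) + C(2) = 1 + 5 + 3 = 9
call_count = C(4) = 9

Final answer: 9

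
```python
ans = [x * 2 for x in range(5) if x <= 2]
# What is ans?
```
Trace:
  x=0
  x=1
  x=2
  x=3
  x=4
  ans=[0, 2, 4]

Final answer: [0, 2, 4]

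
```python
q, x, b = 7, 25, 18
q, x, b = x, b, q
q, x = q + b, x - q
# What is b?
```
Trace:
  q=7, x=25, b=18
  q=25, x=18, b=7
  q=32, x=-7, b=7

Final answer: 7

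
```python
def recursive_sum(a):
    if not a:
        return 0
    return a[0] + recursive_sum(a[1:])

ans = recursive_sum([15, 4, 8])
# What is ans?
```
Call trace:
recursive_sum(a=[15, 4, 8])
  recursive_sum(a=[4, 8])
    recursive_sum(a=[8])
      recursive_sum(a=[])
      -> return 0
    -> return 8
  -> return 12
-> return 27

Final answer: 27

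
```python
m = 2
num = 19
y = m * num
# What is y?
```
Trace:
  m=2
  m=2, num=19
  m=2, num=19, y=38

Final answer: 38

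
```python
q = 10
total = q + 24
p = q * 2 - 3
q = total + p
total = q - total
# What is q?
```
Trace:
  q=10
  q=10, total=34
  q=10, total=34, p=17
  q=51, total=34, p=17
  q=51, total=17, p=17

Final answer: 51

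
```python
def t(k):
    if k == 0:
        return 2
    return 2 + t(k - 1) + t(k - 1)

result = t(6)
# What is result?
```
Call trace (a repeated sub-call is expanded the first time; later identical calls just restate its return value):
t(k=6)
  t(k=5)
    t(k=4)
      t(k=3)
        t(k=2)
          t(k=1)
            t(k=0)
            -> return 2
            t(k=0)
            -> return 2
          -> return 6
          t(k=1) -> return 6  (same call as traced above)
        -> return 14
        t(k=2) -> return 14  (same call as traced above)
      -> return 30
      t(k=3) -> return 30  (same call as traced above)
    -> return 62
    t(k=4) -> return 62  (same call as traced above)
  -> return 126
  t(k=5) -> return 126  (same call as traced above)
-> return 254

Final answer: 254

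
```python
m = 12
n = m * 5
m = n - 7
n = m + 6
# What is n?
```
Trace:
  m=12
  m=12, n=60
  m=53, n=60
  m=53, n=59

Final answer: 59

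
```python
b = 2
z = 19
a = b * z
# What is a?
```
Trace:
  b=2
  b=2, z=19
  b=2, z=19, a=38

Final answer: 38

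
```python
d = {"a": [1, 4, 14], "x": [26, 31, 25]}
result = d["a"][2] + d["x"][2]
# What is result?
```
Trace:
  d={'a': [1, 4, 14], 'x': [26, 31, 25]}
  d={'a': [1, 4, 14], 'x': [26, 31, 25]}, result=39

Final answer: 39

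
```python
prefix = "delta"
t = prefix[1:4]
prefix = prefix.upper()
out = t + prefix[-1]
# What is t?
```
Trace:
  prefix='delta'
  prefix='delta', t='elt'
  prefix='DELTA', t='elt'
  prefix='DELTA', t='elt', out='eltA'

Final answer: 'elt'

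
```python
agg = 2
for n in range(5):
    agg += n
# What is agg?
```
Trace:
  agg=2
  agg=2, n=0
  agg=3, n=1
  agg=5, n=2
  agg=8, n=3
  agg=12, n=4

Final answer: 12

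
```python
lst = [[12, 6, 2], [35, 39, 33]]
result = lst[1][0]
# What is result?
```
Trace:
  lst=[[12, 6, 2], [35, 39, 33]]
  lst=[[12, 6, 2], [35, 39, 33]], result=35

Final answer: 35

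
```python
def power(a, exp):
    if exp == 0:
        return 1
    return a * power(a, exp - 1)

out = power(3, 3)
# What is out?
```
Call trace:
power(a=3, exp=3)
  power(a=3, exp=2)
    power(a=3, exp=1)
      power(a=3, exp=0)
      -> return 1
    -> return 3
  -> return 9
-> return 27

Final answer: 27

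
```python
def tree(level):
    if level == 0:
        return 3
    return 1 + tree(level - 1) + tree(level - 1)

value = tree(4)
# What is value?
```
Call trace (a repeated sub-call is expanded the first time; later identical calls just restate its return value):
tree(level=4)
  tree(level=3)
    tree(level=2)
      tree(level=1)
        tree(level=0)
        -> return 3
        tree(level=0)
        -> return 3
      -> return 7
      tree(level=1) -> return 7  (same call as traced above)
    -> return 15
    tree(level=2) -> return 15  (same call as traced above)
  -> return 31
  tree(level=3) -> return 31  (same call as traced above)
-> return 63

Final answer: 63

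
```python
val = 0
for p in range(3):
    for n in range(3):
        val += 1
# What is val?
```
Trace:
  val=0
  val=1, p=0, n=0
  val=2, p=0, n=1
  val=3, p=0, n=2
  val=4, p=1, n=0
  val=5, p=1, n=1
  val=6, p=1, n=2
  val=7, p=2, n=0
  val=8, p=2, n=1
  val=9, p=2, n=2

Final answer: 9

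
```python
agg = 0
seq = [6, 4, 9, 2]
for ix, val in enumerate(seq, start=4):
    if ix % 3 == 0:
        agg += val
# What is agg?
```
Trace:
  agg=0
  agg=0, ix=4, val=6
  agg=0, ix=5, val=4
  agg=9, ix=6, val=9
  agg=9, ix=7, val=2

Final answer: 9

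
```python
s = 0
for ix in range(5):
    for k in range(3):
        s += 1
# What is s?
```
Trace:
  s=0
  s=1, ix=0, k=0
  s=2, ix=0, k=1
  s=3, ix=0, k=2
  s=4, ix=1, k=0
  s=5, ix=1, k=1
  s=6, ix=1, k=2
  s=7, ix=2, k=0
  s=8, ix=2, k=1
  s=9, ix=2, k=2
  s=10, ix=3, k=0
  s=11, ix=3, k=1
  s=12, ix=3, k=2
  s=13, ix=4, k=0
  s=14, ix=4, k=1
  s=15, ix=4, k=2

Final answer: 15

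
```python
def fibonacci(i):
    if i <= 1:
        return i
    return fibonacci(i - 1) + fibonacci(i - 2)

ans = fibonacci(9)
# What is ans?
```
Call trace (a repeated sub-call is expanded the first time; later identical calls just restate its return value):
fibonacci(i=9)
  fibonacci(i=8)
    fibonacci(i=7)
      fibonacci(i=6)
        fibonacci(i=5)
          fibonacci(i=4)
            fibonacci(i=3)
              fibonacci(i=2)
                fibonacci(i=1)
                -> return 1
                fibonacci(i=0)
                -> return 0
              -> return 1
              fibonacci(i=1)
              -> return 1
            -> return 2
            fibonacci(i=2) -> return 1  (same call as traced above)
          -> return 3
          fibonacci(i=3) -> return 2  (same call as traced above)
        -> return 5
        fibonacci(i=4) -> return 3  (same call as traced above)
      -> return 8
      fibonacci(i=5) -> return 5  (same call as traced above)
    -> return 13
    fibonacci(i=6) -> return 8  (same call as traced above)
  -> return 21
  fibonacci(i=7) -> return 13  (same call as traced above)
-> return 34

Final answer: 34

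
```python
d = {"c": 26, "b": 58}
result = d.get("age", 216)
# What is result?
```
Trace:
  d={'c': 26, 'b': 58}
  d={'c': 26, 'b': 58}, result=216

Final answer: 216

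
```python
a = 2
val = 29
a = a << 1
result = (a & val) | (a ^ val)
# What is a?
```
Trace:
  a=2
  a=2, val=29
  a=4, val=29
  a=4, val=29, result=29

Final answer: 4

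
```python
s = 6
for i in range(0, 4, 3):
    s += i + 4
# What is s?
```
Trace:
  s=6
  s=10, i=0
  s=17, i=3

Final answer: 17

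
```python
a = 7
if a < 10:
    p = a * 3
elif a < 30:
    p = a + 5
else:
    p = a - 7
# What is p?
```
Trace:
  a=7
  a=7, p=21

Final answer: 21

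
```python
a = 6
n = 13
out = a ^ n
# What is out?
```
Trace:
  a=6
  a=6, n=13
  a=6, n=13, out=11

Final answer: 11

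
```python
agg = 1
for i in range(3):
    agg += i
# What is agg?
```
Trace:
  agg=1
  agg=1, i=0
  agg=2, i=1
  agg=4, i=2

Final answer: 4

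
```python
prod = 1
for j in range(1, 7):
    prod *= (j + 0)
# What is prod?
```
Trace:
  prod=1
  prod=1, j=1
  prod=2, j=2
  prod=6, j=3
  prod=24, j=4
  prod=120, j=5
  prod=720, j=6

Final answer: 720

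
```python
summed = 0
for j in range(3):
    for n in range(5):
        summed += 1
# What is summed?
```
Trace:
  summed=0
  summed=1, j=0, n=0
  summed=2, j=0, n=1
  summed=3, j=0, n=2
  summed=4, j=0, n=3
  summed=5, j=0, n=4
  summed=6, j=1, n=0
  summed=7, j=1, n=1
  summed=8, j=1, n=2
  summed=9, j=1, n=3
  summed=10, j=1, n=4
  summed=11, j=2, n=0
  summed=12, j=2, n=1
  summed=13, j=2, n=2
  summed=14, j=2, n=3
  summed=15, j=2, n=4

Final answer: 15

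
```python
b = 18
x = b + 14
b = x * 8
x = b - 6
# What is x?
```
Trace:
  b=18
  b=18, x=32
  b=256, x=32
  b=256, x=250

Final answer: 250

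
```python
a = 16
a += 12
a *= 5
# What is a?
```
Trace:
  a=16
  a=28
  a=140

Final answer: 140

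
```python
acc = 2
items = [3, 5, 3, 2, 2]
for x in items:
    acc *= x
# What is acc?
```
Trace:
  acc=2
  acc=6, x=3
  acc=30, x=5
  acc=90, x=3
  acc=180, x=2
  acc=360, x=2

Final answer: 360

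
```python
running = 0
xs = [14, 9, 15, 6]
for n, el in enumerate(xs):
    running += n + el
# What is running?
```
Trace:
  running=0
  running=14, n=0, el=14
  running=24, n=1, el=9
  running=41, n=2, el=15
  running=50, n=3, el=6

Final answer: 50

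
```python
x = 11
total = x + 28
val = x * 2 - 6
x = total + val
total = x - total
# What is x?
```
Trace:
  x=11
  x=11, total=39
  x=11, total=39, val=16
  x=55, total=39, val=16
  x=55, total=16, val=16

Final answer: 55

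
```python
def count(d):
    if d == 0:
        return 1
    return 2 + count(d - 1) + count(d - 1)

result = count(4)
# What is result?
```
Call trace (a repeated sub-call is expanded the first time; later identical calls just restate its return value):
count(d=4)
  count(d=3)
    count(d=2)
      count(d=1)
        count(d=0)
        -> return 1
        count(d=0)
        -> return 1
      -> return 4
      count(d=1) -> return 4  (same call as traced above)
    -> return 10
    count(d=2) -> return 10  (same call as traced above)
  -> return 22
  count(d=3) -> return 22  (same call as traced above)
-> return 46

Final answer: 46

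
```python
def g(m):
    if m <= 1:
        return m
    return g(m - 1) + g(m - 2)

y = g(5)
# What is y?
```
Call trace (a repeated sub-call is expanded the first time; later identical calls just restate its return value):
g(m=5)
  g(m=4)
    g(m=3)
      g(m=2)
        g(m=1)
        -> return 1
        g(m=0)
        -> return 0
      -> return 1
      g(m=1)
      -> return 1
    -> return 2
    g(m=2) -> return 1  (same call as traced above)
  -> return 3
  g(m=3) -> return 2  (same call as traced above)
-> return 5

Final answer: 5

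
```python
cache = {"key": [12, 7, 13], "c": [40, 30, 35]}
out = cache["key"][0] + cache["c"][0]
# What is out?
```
Trace:
  cache={'key': [12, 7, 13], 'c': [40, 30, 35]}
  cache={'key': [12, 7, 13], 'c': [40, 30, 35]}, out=52

Final answer: 52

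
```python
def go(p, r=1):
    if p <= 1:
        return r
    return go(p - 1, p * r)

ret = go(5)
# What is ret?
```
Call trace:
go(p=5, r=1)
  go(p=4, r=5)
    go(p=3, r=20)
      go(p=2, r=60)
        go(p=1, r=120)
        -> return 120
      -> return 120
    -> return 120
  -> return 120
-> return 120

Final answer: 120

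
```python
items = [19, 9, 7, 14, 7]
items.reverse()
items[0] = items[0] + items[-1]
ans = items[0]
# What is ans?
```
Trace:
  items=[19, 9, 7, 14, 7]
  items=[7, 14, 7, 9, 19]
  items=[26, 14, 7, 9, 19]
  items=[26, 14, 7, 9, 19], ans=26

Final answer: 26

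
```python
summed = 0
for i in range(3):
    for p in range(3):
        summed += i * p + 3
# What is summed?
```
Trace:
  summed=0
  summed=3, i=0, p=0
  summed=6, i=0, p=1
  summed=9, i=0, p=2
  summed=12, i=1, p=0
  summed=16, i=1, p=1
  summed=21, i=1, p=2
  summed=24, i=2, p=0
  summed=29, i=2, p=1
  summed=36, i=2, p=2

Final answer: 36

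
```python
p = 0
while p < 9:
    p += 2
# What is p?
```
Trace:
  p=0
  p=2
  p=4
  p=6
  p=8
  p=10

Final answer: 10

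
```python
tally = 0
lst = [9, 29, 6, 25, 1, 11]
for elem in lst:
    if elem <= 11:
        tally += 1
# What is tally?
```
Trace:
  tally=0
  tally=1, elem=9
  tally=1, elem=29
  tally=2, elem=6
  tally=2, elem=25
  tally=3, elem=1
  tally=4, elem=11

Final answer: 4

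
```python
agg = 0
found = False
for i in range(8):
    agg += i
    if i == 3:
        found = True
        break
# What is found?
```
Trace:
  agg=0
  agg=0, found=False
  agg=0, found=False, i=0
  agg=1, found=False, i=1
  agg=3, found=False, i=2
  agg=6, found=True, i=3

Final answer: True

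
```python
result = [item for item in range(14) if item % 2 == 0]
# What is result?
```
Trace:
  item=0
  item=1
  item=2
  item=3
  item=4
  item=5
  item=6
  item=7
  item=8
  item=9
  item=10
  item=11
  item=12
  item=13
  result=[0, 2, 4, 6, 8, 10, 12]

Final answer: [0, 2, 4, 6, 8, 10, 12]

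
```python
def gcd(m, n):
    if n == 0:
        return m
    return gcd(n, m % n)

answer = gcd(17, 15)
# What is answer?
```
Call trace:
gcd(m=17, n=15)
  gcd(m=15, n=2)
    gcd(m=2, n=1)
      gcd(m=1, n=0)
      -> return 1
    -> return 1
  -> return 1
-> return 1

Final answer: 1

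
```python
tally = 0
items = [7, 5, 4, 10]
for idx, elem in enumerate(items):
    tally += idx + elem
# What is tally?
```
Trace:
  tally=0
  tally=7, idx=0, elem=7
  tally=13, idx=1, elem=5
  tally=19, idx=2, elem=4
  tally=32, idx=3, elem=10

Final answer: 32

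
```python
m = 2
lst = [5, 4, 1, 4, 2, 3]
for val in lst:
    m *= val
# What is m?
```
Trace:
  m=2
  m=10, val=5
  m=40, val=4
  m=40, val=1
  m=160, val=4
  m=320, val=2
  m=960, val=3

Final answer: 960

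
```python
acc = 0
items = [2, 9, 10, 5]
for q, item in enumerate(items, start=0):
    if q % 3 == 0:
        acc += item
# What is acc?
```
Trace:
  acc=0
  acc=2, q=0, item=2
  acc=2, q=1, item=9
  acc=2, q=2, item=10
  acc=7, q=3, item=5

Final answer: 7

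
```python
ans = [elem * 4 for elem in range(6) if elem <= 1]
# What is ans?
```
Trace:
  elem=0
  elem=1
  elem=2
  elem=3
  elem=4
  elem=5
  ans=[0, 4]

Final answer: [0, 4]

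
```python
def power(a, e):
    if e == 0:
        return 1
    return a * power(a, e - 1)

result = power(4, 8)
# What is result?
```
Call trace:
power(a=4, e=8)
  power(a=4, e=7)
    power(a=4, e=6)
      power(a=4, e=5)
        power(a=4, e=4)
          power(a=4, e=3)
            power(a=4, e=2)
              power(a=4, e=1)
                power(a=4, e=0)
                -> return 1
              -> return 4
            -> return 16
          -> return 64
        -> return 256
      -> return 1024
    -> return 4096
  -> return 16384
-> return 65536

Final answer: 65536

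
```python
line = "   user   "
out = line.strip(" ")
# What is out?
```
Trace:
  line='   user   '
  line='   user   ', out='user'

Final answer: 'user'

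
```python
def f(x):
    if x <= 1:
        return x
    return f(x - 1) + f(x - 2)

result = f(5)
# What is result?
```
Call trace (a repeated sub-call is expanded the first time; later identical calls just restate its return value):
f(x=5)
  f(x=4)
    f(x=3)
      f(x=2)
        f(x=1)
        -> return 1
        f(x=0)
        -> return 0
      -> return 1
      f(x=1)
      -> return 1
    -> return 2
    f(x=2) -> return 1  (same call as traced above)
  -> return 3
  f(x=3) -> return 2  (same call as traced above)
-> return 5

Final answer: 5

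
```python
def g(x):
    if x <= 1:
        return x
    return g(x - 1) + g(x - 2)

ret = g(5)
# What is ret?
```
Call trace (a repeated sub-call is expanded the first time; later identical calls just restate its return value):
g(x=5)
  g(x=4)
    g(x=3)
      g(x=2)
        g(x=1)
        -> return 1
        g(x=0)
        -> return 0
      -> return 1
      g(x=1)
      -> return 1
    -> return 2
    g(x=2) -> return 1  (same call as traced above)
  -> return 3
  g(x=3) -> return 2  (same call as traced above)
-> return 5

Final answer: 5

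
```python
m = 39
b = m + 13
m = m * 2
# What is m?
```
Trace:
  m=39
  m=39, b=52
  m=78, b=52

Final answer: 78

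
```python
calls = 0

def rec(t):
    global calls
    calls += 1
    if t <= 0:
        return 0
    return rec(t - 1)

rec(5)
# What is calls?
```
Call trace:
rec(t=5)
  rec(t=4)
    rec(t=3)
      rec(t=2)
        rec(t=1)
          rec(t=0)
          -> return 0
        -> return 0
      -> return 0
    -> return 0
  -> return 0
-> return 0

calls is incremented once per call. rec is entered once for each t = 5, 4, 3, 2, 1, 0 (the t <= 0 call returns without recursing), i.e. 5 + 1 calls.
calls = 6

Final answer: 6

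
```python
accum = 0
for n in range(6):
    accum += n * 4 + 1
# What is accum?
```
Trace:
  accum=0
  accum=1, n=0
  accum=6, n=1
  accum=15, n=2
  accum=28, n=3
  accum=45, n=4
  accum=66, n=5

Final answer: 66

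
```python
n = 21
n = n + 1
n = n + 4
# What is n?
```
Trace:
  n=21
  n=22
  n=26

Final answer: 26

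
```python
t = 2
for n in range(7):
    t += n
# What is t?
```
Trace:
  t=2
  t=2, n=0
  t=3, n=1
  t=5, n=2
  t=8, n=3
  t=12, n=4
  t=17, n=5
  t=23, n=6

Final answer: 23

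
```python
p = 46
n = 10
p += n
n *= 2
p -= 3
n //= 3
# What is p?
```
Trace:
  p=46
  p=46, n=10
  p=56, n=10
  p=56, n=20
  p=53, n=20
  p=53, n=6

Final answer: 53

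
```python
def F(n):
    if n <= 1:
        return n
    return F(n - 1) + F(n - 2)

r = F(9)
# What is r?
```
Call trace (a repeated sub-call is expanded the first time; later identical calls just restate its return value):
F(n=9)
  F(n=8)
    F(n=7)
      F(n=6)
        F(n=5)
          F(n=4)
            F(n=3)
              F(n=2)
                F(n=1)
                -> return 1
                F(n=0)
                -> return 0
              -> return 1
              F(n=1)
              -> return 1
            -> return 2
            F(n=2) -> return 1  (same call as traced above)
          -> return 3
          F(n=3) -> return 2  (same call as traced above)
        -> return 5
        F(n=4) -> return 3  (same call as traced above)
      -> return 8
      F(n=5) -> return 5  (same call as traced above)
    -> return 13
    F(n=6) -> return 8  (same call as traced above)
  -> return 21
  F(n=7) -> return 13  (same call as traced above)
-> return 34

Final answer: 34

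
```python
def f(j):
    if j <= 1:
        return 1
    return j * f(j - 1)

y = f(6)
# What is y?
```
Call trace:
f(j=6)
  f(j=5)
    f(j=4)
      f(j=3)
        f(j=2)
          f(j=1)
          -> return 1
        -> return 2
      -> return 6
    -> return 24
  -> return 120
-> return 720

Final answer: 720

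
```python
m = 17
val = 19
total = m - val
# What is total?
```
Trace:
  m=17
  m=17, val=19
  m=17, val=19, total=-2

Final answer: -2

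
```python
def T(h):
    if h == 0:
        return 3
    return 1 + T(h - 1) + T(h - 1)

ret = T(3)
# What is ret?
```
Call trace (a repeated sub-call is expanded the first time; later identical calls just restate its return value):
T(h=3)
  T(h=2)
    T(h=1)
      T(h=0)
      -> return 3
      T(h=0)
      -> return 3
    -> return 7
    T(h=1) -> return 7  (same call as traced above)
  -> return 15
  T(h=2) -> return 15  (same call as traced above)
-> return 31

Final answer: 31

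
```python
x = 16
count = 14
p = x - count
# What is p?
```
Trace:
  x=16
  x=16, count=14
  x=16, count=14, p=2

Final answer: 2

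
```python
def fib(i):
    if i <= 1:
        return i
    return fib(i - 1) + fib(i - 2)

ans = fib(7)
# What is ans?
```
Call trace (a repeated sub-call is expanded the first time; later identical calls just restate its return value):
fib(i=7)
  fib(i=6)
    fib(i=5)
      fib(i=4)
        fib(i=3)
          fib(i=2)
            fib(i=1)
            -> return 1
            fib(i=0)
            -> return 0
          -> return 1
          fib(i=1)
          -> return 1
        -> return 2
        fib(i=2) -> return 1  (same call as traced above)
      -> return 3
      fib(i=3) -> return 2  (same call as traced above)
    -> return 5
    fib(i=4) -> return 3  (same call as traced above)
  -> return 8
  fib(i=5) -> return 5  (same call as traced above)
-> return 13

Final answer: 13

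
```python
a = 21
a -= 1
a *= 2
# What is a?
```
Trace:
  a=21
  a=20
  a=40

Final answer: 40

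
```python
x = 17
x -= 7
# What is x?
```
Trace:
  x=17
  x=10

Final answer: 10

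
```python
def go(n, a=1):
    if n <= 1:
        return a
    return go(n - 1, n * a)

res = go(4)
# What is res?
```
Call trace:
go(n=4, a=1)
  go(n=3, a=4)
    go(n=2, a=12)
      go(n=1, a=24)
      -> return 24
    -> return 24
  -> return 24
-> return 24

Final answer: 24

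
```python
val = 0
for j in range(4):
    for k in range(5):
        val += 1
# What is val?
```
Trace:
  val=0
  val=1, j=0, k=0
  val=2, j=0, k=1
  val=3, j=0, k=2
  val=4, j=0, k=3
  val=5, j=0, k=4
  val=6, j=1, k=0
  val=7, j=1, k=1
  val=8, j=1, k=2
  val=9, j=1, k=3
  val=10, j=1, k=4
  val=11, j=2, k=0
  val=12, j=2, k=1
  val=13, j=2, k=2
  val=14, j=2, k=3
  val=15, j=2, k=4
  val=16, j=3, k=0
  val=17, j=3, k=1
  val=18, j=3, k=2
  val=19, j=3, k=3
  val=20, j=3, k=4

Final answer: 20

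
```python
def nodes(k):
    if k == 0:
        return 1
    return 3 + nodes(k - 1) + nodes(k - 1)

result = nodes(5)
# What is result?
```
Call trace (a repeated sub-call is expanded the first time; later identical calls just restate its return value):
nodes(k=5)
  nodes(k=4)
    nodes(k=3)
      nodes(k=2)
        nodes(k=1)
          nodes(k=0)
          -> return 1
          nodes(k=0)
          -> return 1
        -> return 5
        nodes(k=1) -> return 5  (same call as traced above)
      -> return 13
      nodes(k=2) -> return 13  (same call as traced above)
    -> return 29
    nodes(k=3) -> return 29  (same call as traced above)
  -> return 61
  nodes(k=4) -> return 61  (same call as traced above)
-> return 125

Final answer: 125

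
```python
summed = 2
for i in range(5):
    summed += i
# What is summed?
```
Trace:
  summed=2
  summed=2, i=0
  summed=3, i=1
  summed=5, i=2
  summed=8, i=3
  summed=12, i=4

Final answer: 12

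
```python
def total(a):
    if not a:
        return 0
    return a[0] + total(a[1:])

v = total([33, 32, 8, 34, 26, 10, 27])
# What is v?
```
Call trace:
total(a=[33, 32, 8, 34, 26, 10, 27])
  total(a=[32, 8, 34, 26, 10, 27])
    total(a=[8, 34, 26, 10, 27])
      total(a=[34, 26, 10, 27])
        total(a=[26, 10, 27])
          total(a=[10, 27])
            total(a=[27])
              total(a=[])
              -> return 0
            -> return 27
          -> return 37
        -> return 63
      -> return 97
    -> return 105
  -> return 137
-> return 170

Final answer: 170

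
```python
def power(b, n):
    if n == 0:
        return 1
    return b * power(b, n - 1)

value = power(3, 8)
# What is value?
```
Call trace:
power(b=3, n=8)
  power(b=3, n=7)
    power(b=3, n=6)
      power(b=3, n=5)
        power(b=3, n=4)
          power(b=3, n=3)
            power(b=3, n=2)
              power(b=3, n=1)
                power(b=3, n=0)
                -> return 1
              -> return 3
            -> return 9
          -> return 27
        -> return 81
      -> return 243
    -> return 729
  -> return 2187
-> return 6561

Final answer: 6561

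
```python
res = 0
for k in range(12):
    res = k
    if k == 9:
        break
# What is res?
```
Trace:
  res=0
  res=0, k=0
  res=1, k=1
  res=2, k=2
  res=3, k=3
  res=4, k=4
  res=5, k=5
  res=6, k=6
  res=7, k=7
  res=8, k=8
  res=9, k=9

Final answer: 9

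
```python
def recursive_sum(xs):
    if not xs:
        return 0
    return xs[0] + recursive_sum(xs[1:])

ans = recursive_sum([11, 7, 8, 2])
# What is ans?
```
Call trace:
recursive_sum(xs=[11, 7, 8, 2])
  recursive_sum(xs=[7, 8, 2])
    recursive_sum(xs=[8, 2])
      recursive_sum(xs=[2])
        recursive_sum(xs=[])
        -> return 0
      -> return 2
    -> return 10
  -> return 17
-> return 28

Final answer: 28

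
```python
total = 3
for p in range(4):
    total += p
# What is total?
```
Trace:
  total=3
  total=3, p=0
  total=4, p=1
  total=6, p=2
  total=9, p=3

Final answer: 9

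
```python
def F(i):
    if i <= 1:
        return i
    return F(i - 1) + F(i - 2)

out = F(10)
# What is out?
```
Call trace (a repeated sub-call is expanded the first time; later identical calls just restate its return value):
F(i=10)
  F(i=9)
    F(i=8)
      F(i=7)
        F(i=6)
          F(i=5)
            F(i=4)
              F(i=3)
                F(i=2)
                  F(i=1)
                  -> return 1
                  F(i=0)
                  -> return 0
                -> return 1
                F(i=1)
                -> return 1
              -> return 2
              F(i=2) -> return 1  (same call as traced above)
            -> return 3
            F(i=3) -> return 2  (same call as traced above)
          -> return 5
          F(i=4) -> return 3  (same call as traced above)
        -> return 8
        F(i=5) -> return 5  (same call as traced above)
      -> return 13
      F(i=6) -> return 8  (same call as traced above)
    -> return 21
    F(i=7) -> return 13  (same call as traced above)
  -> return 34
  F(i=8) -> return 21  (same call as traced above)
-> return 55

Final answer: 55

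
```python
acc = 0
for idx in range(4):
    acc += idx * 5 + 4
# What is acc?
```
Trace:
  acc=0
  acc=4, idx=0
  acc=13, idx=1
  acc=27, idx=2
  acc=46, idx=3

Final answer: 46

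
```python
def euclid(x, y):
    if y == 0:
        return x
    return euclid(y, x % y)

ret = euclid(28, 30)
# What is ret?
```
Call trace:
euclid(x=28, y=30)
  euclid(x=30, y=28)
    euclid(x=28, y=2)
      euclid(x=2, y=0)
      -> return 2
    -> return 2
  -> return 2
-> return 2

Final answer: 2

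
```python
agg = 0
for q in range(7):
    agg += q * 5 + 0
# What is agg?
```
Trace:
  agg=0
  agg=0, q=0
  agg=5, q=1
  agg=15, q=2
  agg=30, q=3
  agg=50, q=4
  agg=75, q=5
  agg=105, q=6

Final answer: 105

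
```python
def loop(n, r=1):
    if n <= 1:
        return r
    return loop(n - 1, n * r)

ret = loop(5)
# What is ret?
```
Call trace:
loop(n=5, r=1)
  loop(n=4, r=5)
    loop(n=3, r=20)
      loop(n=2, r=60)
        loop(n=1, r=120)
        -> return 120
      -> return 120
    -> return 120
  -> return 120
-> return 120

Final answer: 120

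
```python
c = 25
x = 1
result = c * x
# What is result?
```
Trace:
  c=25
  c=25, x=1
  c=25, x=1, result=25

Final answer: 25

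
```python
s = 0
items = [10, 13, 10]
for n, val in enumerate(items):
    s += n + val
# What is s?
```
Trace:
  s=0
  s=10, n=0, val=10
  s=24, n=1, val=13
  s=36, n=2, val=10

Final answer: 36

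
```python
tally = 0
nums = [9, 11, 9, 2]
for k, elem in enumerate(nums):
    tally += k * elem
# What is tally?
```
Trace:
  tally=0
  tally=0, k=0, elem=9
  tally=11, k=1, elem=11
  tally=29, k=2, elem=9
  tally=35, k=3, elem=2

Final answer: 35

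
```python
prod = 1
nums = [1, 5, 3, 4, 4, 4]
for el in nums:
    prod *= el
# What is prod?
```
Trace:
  prod=1
  prod=1, el=1
  prod=5, el=5
  prod=15, el=3
  prod=60, el=4
  prod=240, el=4
  prod=960, el=4

Final answer: 960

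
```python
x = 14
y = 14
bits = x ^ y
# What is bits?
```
Trace:
  x=14
  x=14, y=14
  x=14, y=14, bits=0

Final answer: 0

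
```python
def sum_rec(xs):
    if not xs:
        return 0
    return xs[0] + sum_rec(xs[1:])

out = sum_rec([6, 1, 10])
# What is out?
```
Call trace:
sum_rec(xs=[6, 1, 10])
  sum_rec(xs=[1, 10])
    sum_rec(xs=[10])
      sum_rec(xs=[])
      -> return 0
    -> return 10
  -> return 11
-> return 17

Final answer: 17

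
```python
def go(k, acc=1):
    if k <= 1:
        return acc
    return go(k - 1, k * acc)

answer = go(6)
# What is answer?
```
Call trace:
go(k=6, acc=1)
  go(k=5, acc=6)
    go(k=4, acc=30)
      go(k=3, acc=120)
        go(k=2, acc=360)
          go(k=1, acc=720)
          -> return 720
        -> return 720
      -> return 720
    -> return 720
  -> return 720
-> return 720

Final answer: 720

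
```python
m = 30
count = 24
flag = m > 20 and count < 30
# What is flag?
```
Trace:
  m=30
  m=30, count=24
  m=30, count=24, flag=True

Final answer: True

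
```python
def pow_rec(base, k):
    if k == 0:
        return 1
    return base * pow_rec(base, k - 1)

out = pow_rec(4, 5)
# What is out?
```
Call trace:
pow_rec(base=4, k=5)
  pow_rec(base=4, k=4)
    pow_rec(base=4, k=3)
      pow_rec(base=4, k=2)
        pow_rec(base=4, k=1)
          pow_rec(base=4, k=0)
          -> return 1
        -> return 4
      -> return 16
    -> return 64
  -> return 256
-> return 1024

Final answer: 1024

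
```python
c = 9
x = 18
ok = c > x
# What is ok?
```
Trace:
  c=9
  c=9, x=18
  c=9, x=18, ok=False

Final answer: False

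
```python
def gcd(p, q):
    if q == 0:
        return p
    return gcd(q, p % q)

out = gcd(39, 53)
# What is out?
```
Call trace:
gcd(p=39, q=53)
  gcd(p=53, q=39)
    gcd(p=39, q=14)
      gcd(p=14, q=11)
        gcd(p=11, q=3)
          gcd(p=3, q=2)
            gcd(p=2, q=1)
              gcd(p=1, q=0)
              -> return 1
            -> return 1
          -> return 1
        -> return 1
      -> return 1
    -> return 1
  -> return 1
-> return 1

Final answer: 1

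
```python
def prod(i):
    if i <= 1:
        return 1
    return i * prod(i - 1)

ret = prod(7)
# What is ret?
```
Call trace:
prod(i=7)
  prod(i=6)
    prod(i=5)
      prod(i=4)
        prod(i=3)
          prod(i=2)
            prod(i=1)
            -> return 1
          -> return 2
        -> return 6
      -> return 24
    -> return 120
  -> return 720
-> return 5040

Final answer: 5040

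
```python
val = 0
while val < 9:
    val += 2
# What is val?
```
Trace:
  val=0
  val=2
  val=4
  val=6
  val=8
  val=10

Final answer: 10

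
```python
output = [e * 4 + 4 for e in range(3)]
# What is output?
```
Trace:
  e=0
  e=1
  e=2
  output=[4, 8, 12]

Final answer: [4, 8, 12]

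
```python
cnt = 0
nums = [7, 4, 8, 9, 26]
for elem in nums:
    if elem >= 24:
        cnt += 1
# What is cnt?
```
Trace:
  cnt=0
  cnt=0, elem=7
  cnt=0, elem=4
  cnt=0, elem=8
  cnt=0, elem=9
  cnt=1, elem=26

Final answer: 1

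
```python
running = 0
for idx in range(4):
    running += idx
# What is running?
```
Trace:
  running=0
  running=0, idx=0
  running=1, idx=1
  running=3, idx=2
  running=6, idx=3

Final answer: 6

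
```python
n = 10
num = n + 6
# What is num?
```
Trace:
  n=10
  n=10, num=16

Final answer: 16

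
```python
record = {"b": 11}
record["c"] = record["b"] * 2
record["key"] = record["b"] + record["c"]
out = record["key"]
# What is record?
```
Trace:
  record={'b': 11}
  record={'b': 11, 'c': 22}
  record={'b': 11, 'c': 22, 'key': 33}
  record={'b': 11, 'c': 22, 'key': 33}, out=33

Final answer: {'b': 11, 'c': 22, 'key': 33}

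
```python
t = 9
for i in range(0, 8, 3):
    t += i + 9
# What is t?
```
Trace:
  t=9
  t=18, i=0
  t=30, i=3
  t=45, i=6

Final answer: 45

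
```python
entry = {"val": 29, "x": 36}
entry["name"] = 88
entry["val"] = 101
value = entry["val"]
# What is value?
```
Trace:
  entry={'val': 29, 'x': 36}
  entry={'val': 29, 'x': 36, 'name': 88}
  entry={'val': 101, 'x': 36, 'name': 88}
  entry={'val': 101, 'x': 36, 'name': 88}, value=101

Final answer: 101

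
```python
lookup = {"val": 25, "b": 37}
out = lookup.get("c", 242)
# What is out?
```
Trace:
  lookup={'val': 25, 'b': 37}
  lookup={'val': 25, 'b': 37}, out=242

Final answer: 242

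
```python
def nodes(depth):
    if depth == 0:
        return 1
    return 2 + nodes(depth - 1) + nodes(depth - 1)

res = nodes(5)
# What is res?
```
Call trace (a repeated sub-call is expanded the first time; later identical calls just restate its return value):
nodes(depth=5)
  nodes(depth=4)
    nodes(depth=3)
      nodes(depth=2)
        nodes(depth=1)
          nodes(depth=0)
          -> return 1
          nodes(depth=0)
          -> return 1
        -> return 4
        nodes(depth=1) -> return 4  (same call as traced above)
      -> return 10
      nodes(depth=2) -> return 10  (same call as traced above)
    -> return 22
    nodes(depth=3) -> return 22  (same call as traced above)
  -> return 46
  nodes(depth=4) -> return 46  (same call as traced above)
-> return 94

Final answer: 94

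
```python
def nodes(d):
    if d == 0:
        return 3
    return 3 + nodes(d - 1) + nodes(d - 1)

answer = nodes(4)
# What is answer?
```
Call trace (a repeated sub-call is expanded the first time; later identical calls just restate its return value):
nodes(d=4)
  nodes(d=3)
    nodes(d=2)
      nodes(d=1)
        nodes(d=0)
        -> return 3
        nodes(d=0)
        -> return 3
      -> return 9
      nodes(d=1) -> return 9  (same call as traced above)
    -> return 21
    nodes(d=2) -> return 21  (same call as traced above)
  -> return 45
  nodes(d=3) -> return 45  (same call as traced above)
-> return 93

Final answer: 93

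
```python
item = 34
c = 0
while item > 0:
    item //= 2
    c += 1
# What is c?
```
Trace:
  item=34
  item=34, c=0
  item=17, c=1
  item=8, c=2
  item=4, c=3
  item=2, c=4
  item=1, c=5
  item=0, c=6

Final answer: 6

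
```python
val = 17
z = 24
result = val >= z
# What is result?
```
Trace:
  val=17
  val=17, z=24
  val=17, z=24, result=False

Final answer: False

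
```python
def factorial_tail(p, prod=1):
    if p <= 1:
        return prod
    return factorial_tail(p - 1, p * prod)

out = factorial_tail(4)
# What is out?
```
Call trace:
factorial_tail(p=4, prod=1)
  factorial_tail(p=3, prod=4)
    factorial_tail(p=2, prod=12)
      factorial_tail(p=1, prod=24)
      -> return 24
    -> return 24
  -> return 24
-> return 24

Final answer: 24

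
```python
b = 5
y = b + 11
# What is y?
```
Trace:
  b=5
  b=5, y=16

Final answer: 16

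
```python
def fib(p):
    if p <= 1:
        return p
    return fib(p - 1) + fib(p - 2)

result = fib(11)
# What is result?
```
Call trace (a repeated sub-call is expanded the first time; later identical calls just restate its return value):
fib(p=11)
  fib(p=10)
    fib(p=9)
      fib(p=8)
        fib(p=7)
          fib(p=6)
            fib(p=5)
              fib(p=4)
                fib(p=3)
                  fib(p=2)
                    fib(p=1)
                    -> return 1
                    fib(p=0)
                    -> return 0
                  -> return 1
                  fib(p=1)
                  -> return 1
                -> return 2
                fib(p=2) -> return 1  (same call as traced above)
              -> return 3
              fib(p=3) -> return 2  (same call as traced above)
            -> return 5
            fib(p=4) -> return 3  (same call as traced above)
          -> return 8
          fib(p=5) -> return 5  (same call as traced above)
        -> return 13
        fib(p=6) -> return 8  (same call as traced above)
      -> return 21
      fib(p=7) -> return 13  (same call as traced above)
    -> return 34
    fib(p=8) -> return 21  (same call as traced above)
  -> return 55
  fib(p=9) -> return 34  (same call as traced above)
-> return 89

Final answer: 89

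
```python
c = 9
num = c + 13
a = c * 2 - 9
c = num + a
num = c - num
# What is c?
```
Trace:
  c=9
  c=9, num=22
  c=9, num=22, a=9
  c=31, num=22, a=9
  c=31, num=9, a=9

Final answer: 31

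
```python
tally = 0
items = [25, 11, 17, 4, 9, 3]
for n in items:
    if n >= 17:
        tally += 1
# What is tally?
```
Trace:
  tally=0
  tally=1, n=25
  tally=1, n=11
  tally=2, n=17
  tally=2, n=4
  tally=2, n=9
  tally=2, n=3

Final answer: 2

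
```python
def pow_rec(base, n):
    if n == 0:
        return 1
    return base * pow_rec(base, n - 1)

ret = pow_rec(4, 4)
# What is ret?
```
Call trace:
pow_rec(base=4, n=4)
  pow_rec(base=4, n=3)
    pow_rec(base=4, n=2)
      pow_rec(base=4, n=1)
        pow_rec(base=4, n=0)
        -> return 1
      -> return 4
    -> return 16
  -> return 64
-> return 256

Final answer: 256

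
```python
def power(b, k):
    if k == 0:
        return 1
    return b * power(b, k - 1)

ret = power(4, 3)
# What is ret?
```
Call trace:
power(b=4, k=3)
  power(b=4, k=2)
    power(b=4, k=1)
      power(b=4, k=0)
      -> return 1
    -> return 4
  -> return 16
-> return 64

Final answer: 64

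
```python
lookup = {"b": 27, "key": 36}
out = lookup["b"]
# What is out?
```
Trace:
  lookup={'b': 27, 'key': 36}
  lookup={'b': 27, 'key': 36}, out=27

Final answer: 27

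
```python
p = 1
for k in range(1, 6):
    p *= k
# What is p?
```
Trace:
  p=1
  p=1, k=1
  p=2, k=2
  p=6, k=3
  p=24, k=4
  p=120, k=5

Final answer: 120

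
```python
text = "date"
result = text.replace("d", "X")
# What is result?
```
Trace:
  text='date'
  text='date', result='Xate'

Final answer: 'Xate'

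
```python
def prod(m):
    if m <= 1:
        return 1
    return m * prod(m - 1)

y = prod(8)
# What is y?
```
Call trace:
prod(m=8)
  prod(m=7)
    prod(m=6)
      prod(m=5)
        prod(m=4)
          prod(m=3)
            prod(m=2)
              prod(m=1)
              -> return 1
            -> return 2
          -> return 6
        -> return 24
      -> return 120
    -> return 720
  -> return 5040
-> return 40320

Final answer: 40320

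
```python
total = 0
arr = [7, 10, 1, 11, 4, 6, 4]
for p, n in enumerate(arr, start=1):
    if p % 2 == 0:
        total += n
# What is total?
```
Trace:
  total=0
  total=0, p=1, n=7
  total=10, p=2, n=10
  total=10, p=3, n=1
  total=21, p=4, n=11
  total=21, p=5, n=4
  total=27, p=6, n=6
  total=27, p=7, n=4

Final answer: 27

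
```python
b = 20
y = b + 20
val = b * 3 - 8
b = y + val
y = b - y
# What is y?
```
Trace:
  b=20
  b=20, y=40
  b=20, y=40, val=52
  b=92, y=40, val=52
  b=92, y=52, val=52

Final answer: 52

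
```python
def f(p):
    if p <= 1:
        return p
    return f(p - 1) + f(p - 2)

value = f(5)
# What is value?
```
Call trace (a repeated sub-call is expanded the first time; later identical calls just restate its return value):
f(p=5)
  f(p=4)
    f(p=3)
      f(p=2)
        f(p=1)
        -> return 1
        f(p=0)
        -> return 0
      -> return 1
      f(p=1)
      -> return 1
    -> return 2
    f(p=2) -> return 1  (same call as traced above)
  -> return 3
  f(p=3) -> return 2  (same call as traced above)
-> return 5

Final answer: 5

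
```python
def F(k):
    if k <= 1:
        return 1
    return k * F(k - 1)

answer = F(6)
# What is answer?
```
Call trace:
F(k=6)
  F(k=5)
    F(k=4)
      F(k=3)
        F(k=2)
          F(k=1)
          -> return 1
        -> return 2
      -> return 6
    -> return 24
  -> return 120
-> return 720

Final answer: 720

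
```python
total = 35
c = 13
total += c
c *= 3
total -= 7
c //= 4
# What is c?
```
Trace:
  total=35
  total=35, c=13
  total=48, c=13
  total=48, c=39
  total=41, c=39
  total=41, c=9

Final answer: 9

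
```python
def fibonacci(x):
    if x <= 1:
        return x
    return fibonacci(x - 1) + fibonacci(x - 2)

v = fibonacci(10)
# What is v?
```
Call trace (a repeated sub-call is expanded the first time; later identical calls just restate its return value):
fibonacci(x=10)
  fibonacci(x=9)
    fibonacci(x=8)
      fibonacci(x=7)
        fibonacci(x=6)
          fibonacci(x=5)
            fibonacci(x=4)
              fibonacci(x=3)
                fibonacci(x=2)
                  fibonacci(x=1)
                  -> return 1
                  fibonacci(x=0)
                  -> return 0
                -> return 1
                fibonacci(x=1)
                -> return 1
              -> return 2
              fibonacci(x=2) -> return 1  (same call as traced above)
            -> return 3
            fibonacci(x=3) -> return 2  (same call as traced above)
          -> return 5
          fibonacci(x=4) -> return 3  (same call as traced above)
        -> return 8
        fibonacci(x=5) -> return 5  (same call as traced above)
      -> return 13
      fibonacci(x=6) -> return 8  (same call as traced above)
    -> return 21
    fibonacci(x=7) -> return 13  (same call as traced above)
  -> return 34
  fibonacci(x=8) -> return 21  (same call as traced above)
-> return 55

Final answer: 55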